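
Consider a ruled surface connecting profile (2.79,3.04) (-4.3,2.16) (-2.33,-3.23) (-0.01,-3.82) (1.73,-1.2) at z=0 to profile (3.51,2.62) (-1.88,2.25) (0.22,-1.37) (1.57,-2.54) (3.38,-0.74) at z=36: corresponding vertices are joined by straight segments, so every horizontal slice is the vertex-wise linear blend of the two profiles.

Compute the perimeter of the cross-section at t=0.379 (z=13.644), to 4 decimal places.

Cross-section at t=0.379: each vertex is (1-t)·p0[i] + t·p1[i].
  v1: (1-0.379)·(2.79,3.04) + 0.379·(3.51,2.62) = (3.0629,2.8808)
  v2: (1-0.379)·(-4.3,2.16) + 0.379·(-1.88,2.25) = (-3.3828,2.1941)
  v3: (1-0.379)·(-2.33,-3.23) + 0.379·(0.22,-1.37) = (-1.3636,-2.5251)
  v4: (1-0.379)·(-0.01,-3.82) + 0.379·(1.57,-2.54) = (0.5888,-3.3349)
  v5: (1-0.379)·(1.73,-1.2) + 0.379·(3.38,-0.74) = (2.3554,-1.0257)
Perimeter = Σ |v_{i+1} − v_i|:
  edge 1→2: √(-6.4457² + -0.6867²) = 6.4822 (running 6.4822)
  edge 2→3: √(2.0193² + -4.7192²) = 5.1330 (running 11.6152)
  edge 3→4: √(1.9524² + -0.8098²) = 2.1137 (running 13.7289)
  edge 4→5: √(1.7665² + 2.3092²) = 2.9074 (running 16.6363)
  edge 5→1: √(0.7075² + 3.9065²) = 3.9700 (running 20.6063)
Perimeter = 20.6063

Perimeter at t=0.379: 20.6063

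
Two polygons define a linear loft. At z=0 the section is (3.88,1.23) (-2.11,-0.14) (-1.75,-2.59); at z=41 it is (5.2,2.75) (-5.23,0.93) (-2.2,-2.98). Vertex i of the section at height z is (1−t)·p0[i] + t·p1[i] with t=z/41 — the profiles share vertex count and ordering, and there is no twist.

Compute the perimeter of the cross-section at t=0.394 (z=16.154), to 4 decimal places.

Perimeter at t=0.394: 19.0377

Cross-section at t=0.394: each vertex is (1-t)·p0[i] + t·p1[i].
  v1: (1-0.394)·(3.88,1.23) + 0.394·(5.2,2.75) = (4.4001,1.8289)
  v2: (1-0.394)·(-2.11,-0.14) + 0.394·(-5.23,0.93) = (-3.3393,0.2816)
  v3: (1-0.394)·(-1.75,-2.59) + 0.394·(-2.2,-2.98) = (-1.9273,-2.7437)
Perimeter = Σ |v_{i+1} − v_i|:
  edge 1→2: √(-7.7394² + -1.5473²) = 7.8925 (running 7.8925)
  edge 2→3: √(1.4120² + -3.0252²) = 3.3385 (running 11.2310)
  edge 3→1: √(6.3274² + 4.5725²) = 7.8067 (running 19.0377)
Perimeter = 19.0377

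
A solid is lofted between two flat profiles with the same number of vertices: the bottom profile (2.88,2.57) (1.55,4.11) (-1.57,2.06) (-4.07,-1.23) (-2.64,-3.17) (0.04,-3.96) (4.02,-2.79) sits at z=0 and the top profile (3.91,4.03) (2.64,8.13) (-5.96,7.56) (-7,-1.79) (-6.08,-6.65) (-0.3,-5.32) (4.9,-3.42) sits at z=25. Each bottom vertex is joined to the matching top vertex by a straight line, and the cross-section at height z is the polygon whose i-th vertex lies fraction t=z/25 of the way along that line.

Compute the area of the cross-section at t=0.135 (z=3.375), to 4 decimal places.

Area at t=0.135: 50.9243

Cross-section at t=0.135: each vertex is (1-t)·p0[i] + t·p1[i].
  v1: (1-0.135)·(2.88,2.57) + 0.135·(3.91,4.03) = (3.0191,2.7671)
  v2: (1-0.135)·(1.55,4.11) + 0.135·(2.64,8.13) = (1.6972,4.6527)
  v3: (1-0.135)·(-1.57,2.06) + 0.135·(-5.96,7.56) = (-2.1627,2.8025)
  v4: (1-0.135)·(-4.07,-1.23) + 0.135·(-7,-1.79) = (-4.4656,-1.3056)
  v5: (1-0.135)·(-2.64,-3.17) + 0.135·(-6.08,-6.65) = (-3.1044,-3.6398)
  v6: (1-0.135)·(0.04,-3.96) + 0.135·(-0.3,-5.32) = (-0.0059,-4.1436)
  v7: (1-0.135)·(4.02,-2.79) + 0.135·(4.9,-3.42) = (4.1388,-2.8750)
Shoelace sum Σ(x_i·y_{i+1} − x_{i+1}·y_i):
  i=1: 3.0191·4.6527 − 1.6972·2.7671 = +9.3506 (running +9.3506)
  i=2: 1.6972·2.8025 − -2.1627·4.6527 = +14.8184 (running +24.1690)
  i=3: -2.1627·-1.3056 − -4.4656·2.8025 = +15.3383 (running +39.5072)
  i=4: -4.4656·-3.6398 − -3.1044·-1.3056 = +12.2006 (running +51.7078)
  i=5: -3.1044·-4.1436 − -0.0059·-3.6398 = +12.8419 (running +64.5498)
  i=6: -0.0059·-2.8750 − 4.1388·-4.1436 = +17.1665 (running +81.7163)
  i=7: 4.1388·2.7671 − 3.0191·-2.8750 = +20.1324 (running +101.8486)
Area = |Σ|/2 = |101.8486|/2 = 50.9243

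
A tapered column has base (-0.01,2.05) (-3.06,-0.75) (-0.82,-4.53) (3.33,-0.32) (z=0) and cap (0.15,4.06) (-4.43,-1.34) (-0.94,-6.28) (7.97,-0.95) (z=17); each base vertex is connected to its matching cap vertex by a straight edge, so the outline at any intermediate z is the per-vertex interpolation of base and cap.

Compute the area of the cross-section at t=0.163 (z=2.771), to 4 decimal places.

Cross-section at t=0.163: each vertex is (1-t)·p0[i] + t·p1[i].
  v1: (1-0.163)·(-0.01,2.05) + 0.163·(0.15,4.06) = (0.0161,2.3776)
  v2: (1-0.163)·(-3.06,-0.75) + 0.163·(-4.43,-1.34) = (-3.2833,-0.8462)
  v3: (1-0.163)·(-0.82,-4.53) + 0.163·(-0.94,-6.28) = (-0.8396,-4.8152)
  v4: (1-0.163)·(3.33,-0.32) + 0.163·(7.97,-0.95) = (4.0863,-0.4227)
Shoelace sum Σ(x_i·y_{i+1} − x_{i+1}·y_i):
  i=1: 0.0161·-0.8462 − -3.2833·2.3776 = +7.7929 (running +7.7929)
  i=2: -3.2833·-4.8152 − -0.8396·-0.8462 = +15.0995 (running +22.8924)
  i=3: -0.8396·-0.4227 − 4.0863·-4.8152 = +20.0315 (running +42.9240)
  i=4: 4.0863·2.3776 − 0.0161·-0.4227 = +9.7226 (running +52.6465)
Area = |Σ|/2 = |52.6465|/2 = 26.3233

Area at t=0.163: 26.3233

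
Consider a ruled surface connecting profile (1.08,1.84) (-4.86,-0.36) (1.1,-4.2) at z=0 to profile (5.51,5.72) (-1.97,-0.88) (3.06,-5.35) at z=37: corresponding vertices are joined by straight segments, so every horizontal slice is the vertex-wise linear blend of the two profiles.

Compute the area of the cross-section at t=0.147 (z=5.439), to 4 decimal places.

Cross-section at t=0.147: each vertex is (1-t)·p0[i] + t·p1[i].
  v1: (1-0.147)·(1.08,1.84) + 0.147·(5.51,5.72) = (1.7312,2.4104)
  v2: (1-0.147)·(-4.86,-0.36) + 0.147·(-1.97,-0.88) = (-4.4352,-0.4364)
  v3: (1-0.147)·(1.1,-4.2) + 0.147·(3.06,-5.35) = (1.3881,-4.3690)
Shoelace sum Σ(x_i·y_{i+1} − x_{i+1}·y_i):
  i=1: 1.7312·-0.4364 − -4.4352·2.4104 = +9.9348 (running +9.9348)
  i=2: -4.4352·-4.3690 − 1.3881·-0.4364 = +19.9833 (running +29.9181)
  i=3: 1.3881·2.4104 − 1.7312·-4.3690 = +10.9096 (running +40.8277)
Area = |Σ|/2 = |40.8277|/2 = 20.4139

Area at t=0.147: 20.4139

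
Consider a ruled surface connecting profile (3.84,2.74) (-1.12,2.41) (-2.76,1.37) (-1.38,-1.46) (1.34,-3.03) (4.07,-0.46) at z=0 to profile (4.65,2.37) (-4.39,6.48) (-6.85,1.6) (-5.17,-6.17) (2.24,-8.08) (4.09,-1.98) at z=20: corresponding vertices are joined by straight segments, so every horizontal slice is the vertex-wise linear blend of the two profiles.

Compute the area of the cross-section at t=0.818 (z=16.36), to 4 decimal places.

Area at t=0.818: 95.0530

Cross-section at t=0.818: each vertex is (1-t)·p0[i] + t·p1[i].
  v1: (1-0.818)·(3.84,2.74) + 0.818·(4.65,2.37) = (4.5026,2.4373)
  v2: (1-0.818)·(-1.12,2.41) + 0.818·(-4.39,6.48) = (-3.7949,5.7393)
  v3: (1-0.818)·(-2.76,1.37) + 0.818·(-6.85,1.6) = (-6.1056,1.5581)
  v4: (1-0.818)·(-1.38,-1.46) + 0.818·(-5.17,-6.17) = (-4.4802,-5.3128)
  v5: (1-0.818)·(1.34,-3.03) + 0.818·(2.24,-8.08) = (2.0762,-7.1609)
  v6: (1-0.818)·(4.07,-0.46) + 0.818·(4.09,-1.98) = (4.0864,-1.7034)
Shoelace sum Σ(x_i·y_{i+1} − x_{i+1}·y_i):
  i=1: 4.5026·5.7393 − -3.7949·2.4373 = +35.0908 (running +35.0908)
  i=2: -3.7949·1.5581 − -6.1056·5.7393 = +29.1288 (running +64.2197)
  i=3: -6.1056·-5.3128 − -4.4802·1.5581 = +39.4186 (running +103.6383)
  i=4: -4.4802·-7.1609 − 2.0762·-5.3128 = +43.1128 (running +146.7511)
  i=5: 2.0762·-1.7034 − 4.0864·-7.1609 = +25.7255 (running +172.4766)
  i=6: 4.0864·2.4373 − 4.5026·-1.7034 = +17.6294 (running +190.1059)
Area = |Σ|/2 = |190.1059|/2 = 95.0530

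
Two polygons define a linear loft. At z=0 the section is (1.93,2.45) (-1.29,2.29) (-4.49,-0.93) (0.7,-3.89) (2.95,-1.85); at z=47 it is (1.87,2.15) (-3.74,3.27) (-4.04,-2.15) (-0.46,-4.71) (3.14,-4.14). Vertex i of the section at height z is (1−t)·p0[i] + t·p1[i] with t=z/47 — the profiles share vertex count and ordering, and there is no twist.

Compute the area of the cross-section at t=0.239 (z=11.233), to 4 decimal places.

Area at t=0.239: 32.0074

Cross-section at t=0.239: each vertex is (1-t)·p0[i] + t·p1[i].
  v1: (1-0.239)·(1.93,2.45) + 0.239·(1.87,2.15) = (1.9157,2.3783)
  v2: (1-0.239)·(-1.29,2.29) + 0.239·(-3.74,3.27) = (-1.8756,2.5242)
  v3: (1-0.239)·(-4.49,-0.93) + 0.239·(-4.04,-2.15) = (-4.3825,-1.2216)
  v4: (1-0.239)·(0.7,-3.89) + 0.239·(-0.46,-4.71) = (0.4228,-4.0860)
  v5: (1-0.239)·(2.95,-1.85) + 0.239·(3.14,-4.14) = (2.9954,-2.3973)
Shoelace sum Σ(x_i·y_{i+1} − x_{i+1}·y_i):
  i=1: 1.9157·2.5242 − -1.8756·2.3783 = +9.2962 (running +9.2962)
  i=2: -1.8756·-1.2216 − -4.3825·2.5242 = +13.3534 (running +22.6496)
  i=3: -4.3825·-4.0860 − 0.4228·-1.2216 = +18.4230 (running +41.0726)
  i=4: 0.4228·-2.3973 − 2.9954·-4.0860 = +11.2257 (running +52.2983)
  i=5: 2.9954·2.3783 − 1.9157·-2.3973 = +11.7164 (running +64.0147)
Area = |Σ|/2 = |64.0147|/2 = 32.0074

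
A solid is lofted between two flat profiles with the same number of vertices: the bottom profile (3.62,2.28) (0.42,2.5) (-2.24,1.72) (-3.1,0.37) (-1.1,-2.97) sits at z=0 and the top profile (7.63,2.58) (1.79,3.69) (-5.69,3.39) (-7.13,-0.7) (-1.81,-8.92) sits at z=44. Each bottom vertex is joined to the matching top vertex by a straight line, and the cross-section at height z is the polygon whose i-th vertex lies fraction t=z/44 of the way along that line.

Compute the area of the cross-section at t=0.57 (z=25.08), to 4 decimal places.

Cross-section at t=0.57: each vertex is (1-t)·p0[i] + t·p1[i].
  v1: (1-0.57)·(3.62,2.28) + 0.57·(7.63,2.58) = (5.9057,2.4510)
  v2: (1-0.57)·(0.42,2.5) + 0.57·(1.79,3.69) = (1.2009,3.1783)
  v3: (1-0.57)·(-2.24,1.72) + 0.57·(-5.69,3.39) = (-4.2065,2.6719)
  v4: (1-0.57)·(-3.1,0.37) + 0.57·(-7.13,-0.7) = (-5.3971,-0.2399)
  v5: (1-0.57)·(-1.1,-2.97) + 0.57·(-1.81,-8.92) = (-1.5047,-6.3615)
Shoelace sum Σ(x_i·y_{i+1} − x_{i+1}·y_i):
  i=1: 5.9057·3.1783 − 1.2009·2.4510 = +15.8267 (running +15.8267)
  i=2: 1.2009·2.6719 − -4.2065·3.1783 = +16.5782 (running +32.4049)
  i=3: -4.2065·-0.2399 − -5.3971·2.6719 = +15.4297 (running +47.8345)
  i=4: -5.3971·-6.3615 − -1.5047·-0.2399 = +33.9727 (running +81.8072)
  i=5: -1.5047·2.4510 − 5.9057·-6.3615 = +33.8811 (running +115.6883)
Area = |Σ|/2 = |115.6883|/2 = 57.8441

Area at t=0.57: 57.8441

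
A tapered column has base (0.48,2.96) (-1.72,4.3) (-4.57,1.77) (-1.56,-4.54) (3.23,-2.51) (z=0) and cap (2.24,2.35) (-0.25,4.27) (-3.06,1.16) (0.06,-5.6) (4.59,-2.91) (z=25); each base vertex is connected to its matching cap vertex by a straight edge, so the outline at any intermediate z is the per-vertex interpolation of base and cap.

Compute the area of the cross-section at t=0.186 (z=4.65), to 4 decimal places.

Area at t=0.186: 38.8823

Cross-section at t=0.186: each vertex is (1-t)·p0[i] + t·p1[i].
  v1: (1-0.186)·(0.48,2.96) + 0.186·(2.24,2.35) = (0.8074,2.8465)
  v2: (1-0.186)·(-1.72,4.3) + 0.186·(-0.25,4.27) = (-1.4466,4.2944)
  v3: (1-0.186)·(-4.57,1.77) + 0.186·(-3.06,1.16) = (-4.2891,1.6565)
  v4: (1-0.186)·(-1.56,-4.54) + 0.186·(0.06,-5.6) = (-1.2587,-4.7372)
  v5: (1-0.186)·(3.23,-2.51) + 0.186·(4.59,-2.91) = (3.4830,-2.5844)
Shoelace sum Σ(x_i·y_{i+1} − x_{i+1}·y_i):
  i=1: 0.8074·4.2944 − -1.4466·2.8465 = +7.5849 (running +7.5849)
  i=2: -1.4466·1.6565 − -4.2891·4.2944 = +16.0231 (running +23.6079)
  i=3: -4.2891·-4.7372 − -1.2587·1.6565 = +22.4034 (running +46.0113)
  i=4: -1.2587·-2.5844 − 3.4830·-4.7372 = +19.7523 (running +65.7636)
  i=5: 3.4830·2.8465 − 0.8074·-2.5844 = +12.0009 (running +77.7645)
Area = |Σ|/2 = |77.7645|/2 = 38.8823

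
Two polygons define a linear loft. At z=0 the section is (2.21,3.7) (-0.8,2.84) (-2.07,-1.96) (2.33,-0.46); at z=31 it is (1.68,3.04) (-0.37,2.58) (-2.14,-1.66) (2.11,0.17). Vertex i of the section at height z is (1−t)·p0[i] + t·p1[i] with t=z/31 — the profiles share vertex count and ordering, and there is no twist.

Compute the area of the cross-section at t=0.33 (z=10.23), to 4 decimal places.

Area at t=0.33: 13.9944

Cross-section at t=0.33: each vertex is (1-t)·p0[i] + t·p1[i].
  v1: (1-0.33)·(2.21,3.7) + 0.33·(1.68,3.04) = (2.0351,3.4822)
  v2: (1-0.33)·(-0.8,2.84) + 0.33·(-0.37,2.58) = (-0.6581,2.7542)
  v3: (1-0.33)·(-2.07,-1.96) + 0.33·(-2.14,-1.66) = (-2.0931,-1.8610)
  v4: (1-0.33)·(2.33,-0.46) + 0.33·(2.11,0.17) = (2.2574,-0.2521)
Shoelace sum Σ(x_i·y_{i+1} − x_{i+1}·y_i):
  i=1: 2.0351·2.7542 − -0.6581·3.4822 = +7.8967 (running +7.8967)
  i=2: -0.6581·-1.8610 − -2.0931·2.7542 = +6.9895 (running +14.8862)
  i=3: -2.0931·-0.2521 − 2.2574·-1.8610 = +4.7287 (running +19.6149)
  i=4: 2.2574·3.4822 − 2.0351·-0.2521 = +8.3738 (running +27.9887)
Area = |Σ|/2 = |27.9887|/2 = 13.9944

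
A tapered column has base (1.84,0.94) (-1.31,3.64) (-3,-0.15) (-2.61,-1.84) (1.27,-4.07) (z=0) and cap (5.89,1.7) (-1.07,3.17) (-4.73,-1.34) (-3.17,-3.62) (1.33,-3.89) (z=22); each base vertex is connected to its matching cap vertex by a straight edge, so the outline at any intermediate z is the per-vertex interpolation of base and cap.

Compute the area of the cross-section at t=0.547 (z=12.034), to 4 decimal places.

Area at t=0.547: 35.7495

Cross-section at t=0.547: each vertex is (1-t)·p0[i] + t·p1[i].
  v1: (1-0.547)·(1.84,0.94) + 0.547·(5.89,1.7) = (4.0553,1.3557)
  v2: (1-0.547)·(-1.31,3.64) + 0.547·(-1.07,3.17) = (-1.1787,3.3829)
  v3: (1-0.547)·(-3,-0.15) + 0.547·(-4.73,-1.34) = (-3.9463,-0.8009)
  v4: (1-0.547)·(-2.61,-1.84) + 0.547·(-3.17,-3.62) = (-2.9163,-2.8137)
  v5: (1-0.547)·(1.27,-4.07) + 0.547·(1.33,-3.89) = (1.3028,-3.9715)
Shoelace sum Σ(x_i·y_{i+1} − x_{i+1}·y_i):
  i=1: 4.0553·3.3829 − -1.1787·1.3557 = +15.3169 (running +15.3169)
  i=2: -1.1787·-0.8009 − -3.9463·3.3829 = +14.2941 (running +29.6110)
  i=3: -3.9463·-2.8137 − -2.9163·-0.8009 = +8.7678 (running +38.3788)
  i=4: -2.9163·-3.9715 − 1.3028·-2.8137 = +15.2480 (running +53.6268)
  i=5: 1.3028·1.3557 − 4.0553·-3.9715 = +17.8722 (running +71.4990)
Area = |Σ|/2 = |71.4990|/2 = 35.7495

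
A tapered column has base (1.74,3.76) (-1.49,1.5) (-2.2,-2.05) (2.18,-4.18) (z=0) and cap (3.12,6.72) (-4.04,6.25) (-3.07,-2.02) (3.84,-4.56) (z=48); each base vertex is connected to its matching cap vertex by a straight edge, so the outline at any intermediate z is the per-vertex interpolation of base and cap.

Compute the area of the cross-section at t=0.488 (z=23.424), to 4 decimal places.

Cross-section at t=0.488: each vertex is (1-t)·p0[i] + t·p1[i].
  v1: (1-0.488)·(1.74,3.76) + 0.488·(3.12,6.72) = (2.4134,5.2045)
  v2: (1-0.488)·(-1.49,1.5) + 0.488·(-4.04,6.25) = (-2.7344,3.8180)
  v3: (1-0.488)·(-2.2,-2.05) + 0.488·(-3.07,-2.02) = (-2.6246,-2.0354)
  v4: (1-0.488)·(2.18,-4.18) + 0.488·(3.84,-4.56) = (2.9901,-4.3654)
Shoelace sum Σ(x_i·y_{i+1} − x_{i+1}·y_i):
  i=1: 2.4134·3.8180 − -2.7344·5.2045 = +23.4456 (running +23.4456)
  i=2: -2.7344·-2.0354 − -2.6246·3.8180 = +15.5861 (running +39.0317)
  i=3: -2.6246·-4.3654 − 2.9901·-2.0354 = +17.5432 (running +56.5750)
  i=4: 2.9901·5.2045 − 2.4134·-4.3654 = +26.0975 (running +82.6725)
Area = |Σ|/2 = |82.6725|/2 = 41.3362

Area at t=0.488: 41.3362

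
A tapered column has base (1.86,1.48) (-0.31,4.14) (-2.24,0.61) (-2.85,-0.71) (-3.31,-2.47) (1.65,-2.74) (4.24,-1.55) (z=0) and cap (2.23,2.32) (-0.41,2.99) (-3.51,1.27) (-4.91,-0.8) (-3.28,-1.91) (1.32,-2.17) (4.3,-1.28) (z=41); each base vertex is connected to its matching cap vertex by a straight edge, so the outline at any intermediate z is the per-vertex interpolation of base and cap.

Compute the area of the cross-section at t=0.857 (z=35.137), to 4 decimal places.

Area at t=0.857: 31.3520

Cross-section at t=0.857: each vertex is (1-t)·p0[i] + t·p1[i].
  v1: (1-0.857)·(1.86,1.48) + 0.857·(2.23,2.32) = (2.1771,2.1999)
  v2: (1-0.857)·(-0.31,4.14) + 0.857·(-0.41,2.99) = (-0.3957,3.1544)
  v3: (1-0.857)·(-2.24,0.61) + 0.857·(-3.51,1.27) = (-3.3284,1.1756)
  v4: (1-0.857)·(-2.85,-0.71) + 0.857·(-4.91,-0.8) = (-4.6154,-0.7871)
  v5: (1-0.857)·(-3.31,-2.47) + 0.857·(-3.28,-1.91) = (-3.2843,-1.9901)
  v6: (1-0.857)·(1.65,-2.74) + 0.857·(1.32,-2.17) = (1.3672,-2.2515)
  v7: (1-0.857)·(4.24,-1.55) + 0.857·(4.3,-1.28) = (4.2914,-1.3186)
Shoelace sum Σ(x_i·y_{i+1} − x_{i+1}·y_i):
  i=1: 2.1771·3.1544 − -0.3957·2.1999 = +7.7380 (running +7.7380)
  i=2: -0.3957·1.1756 − -3.3284·3.1544 = +10.0340 (running +17.7721)
  i=3: -3.3284·-0.7871 − -4.6154·1.1756 = +8.0459 (running +25.8179)
  i=4: -4.6154·-1.9901 − -3.2843·-0.7871 = +6.5999 (running +32.4178)
  i=5: -3.2843·-2.2515 − 1.3672·-1.9901 = +10.1154 (running +42.5332)
  i=6: 1.3672·-1.3186 − 4.2914·-2.2515 = +7.8594 (running +50.3926)
  i=7: 4.2914·2.1999 − 2.1771·-1.3186 = +12.3113 (running +62.7040)
Area = |Σ|/2 = |62.7040|/2 = 31.3520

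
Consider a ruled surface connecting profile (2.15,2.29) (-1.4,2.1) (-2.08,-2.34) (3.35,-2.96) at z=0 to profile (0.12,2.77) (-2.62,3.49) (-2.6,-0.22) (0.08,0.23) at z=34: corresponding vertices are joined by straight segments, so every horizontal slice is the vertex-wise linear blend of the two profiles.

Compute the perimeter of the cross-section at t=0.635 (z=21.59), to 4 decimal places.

Perimeter at t=0.635: 14.2812

Cross-section at t=0.635: each vertex is (1-t)·p0[i] + t·p1[i].
  v1: (1-0.635)·(2.15,2.29) + 0.635·(0.12,2.77) = (0.8609,2.5948)
  v2: (1-0.635)·(-1.4,2.1) + 0.635·(-2.62,3.49) = (-2.1747,2.9827)
  v3: (1-0.635)·(-2.08,-2.34) + 0.635·(-2.6,-0.22) = (-2.4102,-0.9938)
  v4: (1-0.635)·(3.35,-2.96) + 0.635·(0.08,0.23) = (1.2735,-0.9344)
Perimeter = Σ |v_{i+1} − v_i|:
  edge 1→2: √(-3.0356² + 0.3879²) = 3.0603 (running 3.0603)
  edge 2→3: √(-0.2355² + -3.9765²) = 3.9834 (running 7.0437)
  edge 3→4: √(3.6837² + 0.0595²) = 3.6842 (running 10.7280)
  edge 4→1: √(-0.4126² + 3.5292²) = 3.5532 (running 14.2812)
Perimeter = 14.2812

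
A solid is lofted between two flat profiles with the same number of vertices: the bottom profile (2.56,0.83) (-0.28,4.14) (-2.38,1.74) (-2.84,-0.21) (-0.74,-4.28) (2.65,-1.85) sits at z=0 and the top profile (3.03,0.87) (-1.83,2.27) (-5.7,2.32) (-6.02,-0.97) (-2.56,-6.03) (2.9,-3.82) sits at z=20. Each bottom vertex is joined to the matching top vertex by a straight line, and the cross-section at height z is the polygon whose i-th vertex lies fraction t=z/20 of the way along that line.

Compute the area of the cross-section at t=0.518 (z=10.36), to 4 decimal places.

Cross-section at t=0.518: each vertex is (1-t)·p0[i] + t·p1[i].
  v1: (1-0.518)·(2.56,0.83) + 0.518·(3.03,0.87) = (2.8035,0.8507)
  v2: (1-0.518)·(-0.28,4.14) + 0.518·(-1.83,2.27) = (-1.0829,3.1713)
  v3: (1-0.518)·(-2.38,1.74) + 0.518·(-5.7,2.32) = (-4.0998,2.0404)
  v4: (1-0.518)·(-2.84,-0.21) + 0.518·(-6.02,-0.97) = (-4.4872,-0.6037)
  v5: (1-0.518)·(-0.74,-4.28) + 0.518·(-2.56,-6.03) = (-1.6828,-5.1865)
  v6: (1-0.518)·(2.65,-1.85) + 0.518·(2.9,-3.82) = (2.7795,-2.8705)
Shoelace sum Σ(x_i·y_{i+1} − x_{i+1}·y_i):
  i=1: 2.8035·3.1713 − -1.0829·0.8507 = +9.8120 (running +9.8120)
  i=2: -1.0829·2.0404 − -4.0998·3.1713 = +10.7921 (running +20.6041)
  i=3: -4.0998·-0.6037 − -4.4872·2.0404 = +11.6309 (running +32.2350)
  i=4: -4.4872·-5.1865 − -1.6828·-0.6037 = +22.2572 (running +54.4922)
  i=5: -1.6828·-2.8705 − 2.7795·-5.1865 = +19.2462 (running +73.7384)
  i=6: 2.7795·0.8507 − 2.8035·-2.8705 = +10.4118 (running +84.1502)
Area = |Σ|/2 = |84.1502|/2 = 42.0751

Area at t=0.518: 42.0751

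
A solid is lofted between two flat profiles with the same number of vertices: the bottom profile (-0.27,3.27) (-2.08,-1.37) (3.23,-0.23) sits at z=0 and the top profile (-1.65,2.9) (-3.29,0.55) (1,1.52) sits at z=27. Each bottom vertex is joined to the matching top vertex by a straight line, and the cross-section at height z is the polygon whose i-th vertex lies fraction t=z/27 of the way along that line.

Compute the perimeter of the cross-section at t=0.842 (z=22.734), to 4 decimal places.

Cross-section at t=0.842: each vertex is (1-t)·p0[i] + t·p1[i].
  v1: (1-0.842)·(-0.27,3.27) + 0.842·(-1.65,2.9) = (-1.4320,2.9585)
  v2: (1-0.842)·(-2.08,-1.37) + 0.842·(-3.29,0.55) = (-3.0988,0.2466)
  v3: (1-0.842)·(3.23,-0.23) + 0.842·(1,1.52) = (1.3523,1.2435)
Perimeter = Σ |v_{i+1} − v_i|:
  edge 1→2: √(-1.6669² + -2.7118²) = 3.1831 (running 3.1831)
  edge 2→3: √(4.4512² + 0.9969²) = 4.5614 (running 7.7446)
  edge 3→1: √(-2.7843² + 1.7150²) = 3.2701 (running 11.0146)
Perimeter = 11.0146

Perimeter at t=0.842: 11.0146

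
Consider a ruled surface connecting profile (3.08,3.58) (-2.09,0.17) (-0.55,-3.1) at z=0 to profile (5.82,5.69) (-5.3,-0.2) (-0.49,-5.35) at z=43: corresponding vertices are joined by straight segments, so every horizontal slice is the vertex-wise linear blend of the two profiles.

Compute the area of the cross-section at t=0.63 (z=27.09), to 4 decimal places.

Area at t=0.63: 28.8139

Cross-section at t=0.63: each vertex is (1-t)·p0[i] + t·p1[i].
  v1: (1-0.63)·(3.08,3.58) + 0.63·(5.82,5.69) = (4.8062,4.9093)
  v2: (1-0.63)·(-2.09,0.17) + 0.63·(-5.3,-0.2) = (-4.1123,-0.0631)
  v3: (1-0.63)·(-0.55,-3.1) + 0.63·(-0.49,-5.35) = (-0.5122,-4.5175)
Shoelace sum Σ(x_i·y_{i+1} − x_{i+1}·y_i):
  i=1: 4.8062·-0.0631 − -4.1123·4.9093 = +19.8852 (running +19.8852)
  i=2: -4.1123·-4.5175 − -0.5122·-0.0631 = +18.5450 (running +38.4302)
  i=3: -0.5122·4.9093 − 4.8062·-4.5175 = +19.1975 (running +57.6277)
Area = |Σ|/2 = |57.6277|/2 = 28.8139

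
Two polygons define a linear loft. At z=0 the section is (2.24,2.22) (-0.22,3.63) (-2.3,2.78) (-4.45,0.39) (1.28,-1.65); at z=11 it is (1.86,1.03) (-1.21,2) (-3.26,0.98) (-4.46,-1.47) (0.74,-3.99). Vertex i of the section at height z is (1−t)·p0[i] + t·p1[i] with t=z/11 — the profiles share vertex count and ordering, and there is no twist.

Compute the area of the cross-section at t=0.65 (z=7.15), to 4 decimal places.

Area at t=0.65: 22.3119

Cross-section at t=0.65: each vertex is (1-t)·p0[i] + t·p1[i].
  v1: (1-0.65)·(2.24,2.22) + 0.65·(1.86,1.03) = (1.9930,1.4465)
  v2: (1-0.65)·(-0.22,3.63) + 0.65·(-1.21,2) = (-0.8635,2.5705)
  v3: (1-0.65)·(-2.3,2.78) + 0.65·(-3.26,0.98) = (-2.9240,1.6100)
  v4: (1-0.65)·(-4.45,0.39) + 0.65·(-4.46,-1.47) = (-4.4565,-0.8190)
  v5: (1-0.65)·(1.28,-1.65) + 0.65·(0.74,-3.99) = (0.9290,-3.1710)
Shoelace sum Σ(x_i·y_{i+1} − x_{i+1}·y_i):
  i=1: 1.9930·2.5705 − -0.8635·1.4465 = +6.3721 (running +6.3721)
  i=2: -0.8635·1.6100 − -2.9240·2.5705 = +6.1259 (running +12.4980)
  i=3: -2.9240·-0.8190 − -4.4565·1.6100 = +9.5697 (running +22.0677)
  i=4: -4.4565·-3.1710 − 0.9290·-0.8190 = +14.8924 (running +36.9601)
  i=5: 0.9290·1.4465 − 1.9930·-3.1710 = +7.6636 (running +44.6237)
Area = |Σ|/2 = |44.6237|/2 = 22.3119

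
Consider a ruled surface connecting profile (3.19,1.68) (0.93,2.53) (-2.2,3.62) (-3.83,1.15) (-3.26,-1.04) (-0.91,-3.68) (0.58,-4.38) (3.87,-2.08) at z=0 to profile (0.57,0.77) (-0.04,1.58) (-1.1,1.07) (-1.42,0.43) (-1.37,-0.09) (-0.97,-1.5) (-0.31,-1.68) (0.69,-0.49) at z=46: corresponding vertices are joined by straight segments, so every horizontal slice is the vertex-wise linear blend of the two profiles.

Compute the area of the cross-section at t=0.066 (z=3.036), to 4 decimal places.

Area at t=0.066: 36.8818

Cross-section at t=0.066: each vertex is (1-t)·p0[i] + t·p1[i].
  v1: (1-0.066)·(3.19,1.68) + 0.066·(0.57,0.77) = (3.0171,1.6199)
  v2: (1-0.066)·(0.93,2.53) + 0.066·(-0.04,1.58) = (0.8660,2.4673)
  v3: (1-0.066)·(-2.2,3.62) + 0.066·(-1.1,1.07) = (-2.1274,3.4517)
  v4: (1-0.066)·(-3.83,1.15) + 0.066·(-1.42,0.43) = (-3.6709,1.1025)
  v5: (1-0.066)·(-3.26,-1.04) + 0.066·(-1.37,-0.09) = (-3.1353,-0.9773)
  v6: (1-0.066)·(-0.91,-3.68) + 0.066·(-0.97,-1.5) = (-0.9140,-3.5361)
  v7: (1-0.066)·(0.58,-4.38) + 0.066·(-0.31,-1.68) = (0.5213,-4.2018)
  v8: (1-0.066)·(3.87,-2.08) + 0.066·(0.69,-0.49) = (3.6601,-1.9751)
Shoelace sum Σ(x_i·y_{i+1} − x_{i+1}·y_i):
  i=1: 3.0171·2.4673 − 0.8660·1.6199 = +6.0412 (running +6.0412)
  i=2: 0.8660·3.4517 − -2.1274·2.4673 = +8.2380 (running +14.2792)
  i=3: -2.1274·1.1025 − -3.6709·3.4517 = +10.3256 (running +24.6048)
  i=4: -3.6709·-0.9773 − -3.1353·1.1025 = +7.0442 (running +31.6490)
  i=5: -3.1353·-3.5361 − -0.9140·-0.9773 = +10.1934 (running +41.8424)
  i=6: -0.9140·-4.2018 − 0.5213·-3.5361 = +5.6835 (running +47.5259)
  i=7: 0.5213·-1.9751 − 3.6601·-4.2018 = +14.3496 (running +61.8755)
  i=8: 3.6601·1.6199 − 3.0171·-1.9751 = +11.8881 (running +73.7636)
Area = |Σ|/2 = |73.7636|/2 = 36.8818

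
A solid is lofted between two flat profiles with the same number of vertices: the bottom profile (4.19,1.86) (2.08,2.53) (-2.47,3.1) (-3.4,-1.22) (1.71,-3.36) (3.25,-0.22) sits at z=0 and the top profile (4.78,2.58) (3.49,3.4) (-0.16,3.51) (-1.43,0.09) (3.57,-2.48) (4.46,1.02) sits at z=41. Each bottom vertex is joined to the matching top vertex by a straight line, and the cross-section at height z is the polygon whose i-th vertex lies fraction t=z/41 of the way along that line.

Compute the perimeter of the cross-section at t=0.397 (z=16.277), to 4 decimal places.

Perimeter at t=0.397: 21.3324

Cross-section at t=0.397: each vertex is (1-t)·p0[i] + t·p1[i].
  v1: (1-0.397)·(4.19,1.86) + 0.397·(4.78,2.58) = (4.4242,2.1458)
  v2: (1-0.397)·(2.08,2.53) + 0.397·(3.49,3.4) = (2.6398,2.8754)
  v3: (1-0.397)·(-2.47,3.1) + 0.397·(-0.16,3.51) = (-1.5529,3.2628)
  v4: (1-0.397)·(-3.4,-1.22) + 0.397·(-1.43,0.09) = (-2.6179,-0.6999)
  v5: (1-0.397)·(1.71,-3.36) + 0.397·(3.57,-2.48) = (2.4484,-3.0106)
  v6: (1-0.397)·(3.25,-0.22) + 0.397·(4.46,1.02) = (3.7304,0.2723)
Perimeter = Σ |v_{i+1} − v_i|:
  edge 1→2: √(-1.7845² + 0.7295²) = 1.9278 (running 1.9278)
  edge 2→3: √(-4.1927² + 0.3874²) = 4.2106 (running 6.1384)
  edge 3→4: √(-1.0650² + -3.9627²) = 4.1033 (running 10.2417)
  edge 4→5: √(5.0663² + -2.3107²) = 5.5684 (running 15.8101)
  edge 5→6: √(1.2820² + 3.2829²) = 3.5243 (running 19.3344)
  edge 6→1: √(0.6939² + 1.8736²) = 1.9979 (running 21.3324)
Perimeter = 21.3324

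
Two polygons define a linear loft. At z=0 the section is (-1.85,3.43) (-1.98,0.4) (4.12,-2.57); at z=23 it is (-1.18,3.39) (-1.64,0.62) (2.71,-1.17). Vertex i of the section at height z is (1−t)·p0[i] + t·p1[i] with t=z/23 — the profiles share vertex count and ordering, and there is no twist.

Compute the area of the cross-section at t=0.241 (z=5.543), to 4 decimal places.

Cross-section at t=0.241: each vertex is (1-t)·p0[i] + t·p1[i].
  v1: (1-0.241)·(-1.85,3.43) + 0.241·(-1.18,3.39) = (-1.6885,3.4204)
  v2: (1-0.241)·(-1.98,0.4) + 0.241·(-1.64,0.62) = (-1.8981,0.4530)
  v3: (1-0.241)·(4.12,-2.57) + 0.241·(2.71,-1.17) = (3.7802,-2.2326)
Shoelace sum Σ(x_i·y_{i+1} − x_{i+1}·y_i):
  i=1: -1.6885·0.4530 − -1.8981·3.4204 = +5.7271 (running +5.7271)
  i=2: -1.8981·-2.2326 − 3.7802·0.4530 = +2.5251 (running +8.2522)
  i=3: 3.7802·3.4204 − -1.6885·-2.2326 = +9.1598 (running +17.4120)
Area = |Σ|/2 = |17.4120|/2 = 8.7060

Area at t=0.241: 8.7060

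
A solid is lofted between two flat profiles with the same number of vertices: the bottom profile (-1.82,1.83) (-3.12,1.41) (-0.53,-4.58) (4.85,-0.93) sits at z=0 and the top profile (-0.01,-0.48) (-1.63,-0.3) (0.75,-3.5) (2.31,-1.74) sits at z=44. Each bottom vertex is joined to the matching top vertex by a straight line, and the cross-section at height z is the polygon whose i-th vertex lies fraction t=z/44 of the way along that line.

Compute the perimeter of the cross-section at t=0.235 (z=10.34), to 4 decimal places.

Cross-section at t=0.235: each vertex is (1-t)·p0[i] + t·p1[i].
  v1: (1-0.235)·(-1.82,1.83) + 0.235·(-0.01,-0.48) = (-1.3947,1.2872)
  v2: (1-0.235)·(-3.12,1.41) + 0.235·(-1.63,-0.3) = (-2.7698,1.0081)
  v3: (1-0.235)·(-0.53,-4.58) + 0.235·(0.75,-3.5) = (-0.2292,-4.3262)
  v4: (1-0.235)·(4.85,-0.93) + 0.235·(2.31,-1.74) = (4.2531,-1.1203)
Perimeter = Σ |v_{i+1} − v_i|:
  edge 1→2: √(-1.3752² + -0.2790²) = 1.4032 (running 1.4032)
  edge 2→3: √(2.5406² + -5.3343²) = 5.9085 (running 7.3117)
  edge 3→4: √(4.4823² + 3.2058²) = 5.5108 (running 12.8225)
  edge 4→1: √(-5.6478² + 2.4075²) = 6.1395 (running 18.9619)
Perimeter = 18.9619

Perimeter at t=0.235: 18.9619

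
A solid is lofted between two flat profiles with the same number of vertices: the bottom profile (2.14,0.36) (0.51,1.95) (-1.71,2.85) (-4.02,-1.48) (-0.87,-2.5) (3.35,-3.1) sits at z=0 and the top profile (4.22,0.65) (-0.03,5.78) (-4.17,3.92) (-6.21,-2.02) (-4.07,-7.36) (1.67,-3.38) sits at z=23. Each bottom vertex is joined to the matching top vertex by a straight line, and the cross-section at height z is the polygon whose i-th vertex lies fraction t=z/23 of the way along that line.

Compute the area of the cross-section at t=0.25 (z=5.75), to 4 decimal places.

Area at t=0.25: 36.8222

Cross-section at t=0.25: each vertex is (1-t)·p0[i] + t·p1[i].
  v1: (1-0.25)·(2.14,0.36) + 0.25·(4.22,0.65) = (2.6600,0.4325)
  v2: (1-0.25)·(0.51,1.95) + 0.25·(-0.03,5.78) = (0.3750,2.9075)
  v3: (1-0.25)·(-1.71,2.85) + 0.25·(-4.17,3.92) = (-2.3250,3.1175)
  v4: (1-0.25)·(-4.02,-1.48) + 0.25·(-6.21,-2.02) = (-4.5675,-1.6150)
  v5: (1-0.25)·(-0.87,-2.5) + 0.25·(-4.07,-7.36) = (-1.6700,-3.7150)
  v6: (1-0.25)·(3.35,-3.1) + 0.25·(1.67,-3.38) = (2.9300,-3.1700)
Shoelace sum Σ(x_i·y_{i+1} − x_{i+1}·y_i):
  i=1: 2.6600·2.9075 − 0.3750·0.4325 = +7.5718 (running +7.5718)
  i=2: 0.3750·3.1175 − -2.3250·2.9075 = +7.9290 (running +15.5008)
  i=3: -2.3250·-1.6150 − -4.5675·3.1175 = +17.9941 (running +33.4948)
  i=4: -4.5675·-3.7150 − -1.6700·-1.6150 = +14.2712 (running +47.7660)
  i=5: -1.6700·-3.1700 − 2.9300·-3.7150 = +16.1789 (running +63.9449)
  i=6: 2.9300·0.4325 − 2.6600·-3.1700 = +9.6994 (running +73.6443)
Area = |Σ|/2 = |73.6443|/2 = 36.8222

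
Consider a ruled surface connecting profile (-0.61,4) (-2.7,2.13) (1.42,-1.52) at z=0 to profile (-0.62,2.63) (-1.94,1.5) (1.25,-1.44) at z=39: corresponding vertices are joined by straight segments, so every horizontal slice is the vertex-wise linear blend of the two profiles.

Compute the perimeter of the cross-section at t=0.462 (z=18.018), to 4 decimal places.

Cross-section at t=0.462: each vertex is (1-t)·p0[i] + t·p1[i].
  v1: (1-0.462)·(-0.61,4) + 0.462·(-0.62,2.63) = (-0.6146,3.3671)
  v2: (1-0.462)·(-2.7,2.13) + 0.462·(-1.94,1.5) = (-2.3489,1.8389)
  v3: (1-0.462)·(1.42,-1.52) + 0.462·(1.25,-1.44) = (1.3415,-1.4830)
Perimeter = Σ |v_{i+1} − v_i|:
  edge 1→2: √(-1.7343² + -1.5281²) = 2.3115 (running 2.3115)
  edge 2→3: √(3.6903² + -3.3220²) = 4.9653 (running 7.2767)
  edge 3→1: √(-1.9561² + 4.8501²) = 5.2297 (running 12.5064)
Perimeter = 12.5064

Perimeter at t=0.462: 12.5064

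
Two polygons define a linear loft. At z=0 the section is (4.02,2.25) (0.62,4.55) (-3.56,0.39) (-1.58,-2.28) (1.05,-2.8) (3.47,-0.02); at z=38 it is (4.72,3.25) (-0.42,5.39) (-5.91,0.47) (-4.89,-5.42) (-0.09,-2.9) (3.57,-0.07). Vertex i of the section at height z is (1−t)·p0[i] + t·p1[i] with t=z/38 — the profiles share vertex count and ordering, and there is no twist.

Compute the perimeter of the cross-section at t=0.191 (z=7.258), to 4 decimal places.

Perimeter at t=0.191: 23.7456

Cross-section at t=0.191: each vertex is (1-t)·p0[i] + t·p1[i].
  v1: (1-0.191)·(4.02,2.25) + 0.191·(4.72,3.25) = (4.1537,2.4410)
  v2: (1-0.191)·(0.62,4.55) + 0.191·(-0.42,5.39) = (0.4214,4.7104)
  v3: (1-0.191)·(-3.56,0.39) + 0.191·(-5.91,0.47) = (-4.0088,0.4053)
  v4: (1-0.191)·(-1.58,-2.28) + 0.191·(-4.89,-5.42) = (-2.2122,-2.8797)
  v5: (1-0.191)·(1.05,-2.8) + 0.191·(-0.09,-2.9) = (0.8323,-2.8191)
  v6: (1-0.191)·(3.47,-0.02) + 0.191·(3.57,-0.07) = (3.4891,-0.0295)
Perimeter = Σ |v_{i+1} − v_i|:
  edge 1→2: √(-3.7323² + 2.2694²) = 4.3681 (running 4.3681)
  edge 2→3: √(-4.4302² + -4.3052²) = 6.1775 (running 10.5456)
  edge 3→4: √(1.7966² + -3.2850²) = 3.7442 (running 14.2899)
  edge 4→5: √(3.0445² + 0.0606²) = 3.0451 (running 17.3349)
  edge 5→6: √(2.6568² + 2.7895²) = 3.8523 (running 21.1872)
  edge 6→1: √(0.6646² + 2.4705²) = 2.5584 (running 23.7456)
Perimeter = 23.7456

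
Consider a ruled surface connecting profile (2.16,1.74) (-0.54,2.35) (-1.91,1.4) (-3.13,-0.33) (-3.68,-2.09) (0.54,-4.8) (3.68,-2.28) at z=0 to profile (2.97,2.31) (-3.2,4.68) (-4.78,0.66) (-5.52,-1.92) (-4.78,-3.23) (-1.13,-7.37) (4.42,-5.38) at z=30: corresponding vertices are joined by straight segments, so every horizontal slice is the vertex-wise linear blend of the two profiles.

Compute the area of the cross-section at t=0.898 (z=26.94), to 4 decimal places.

Area at t=0.898: 73.7638

Cross-section at t=0.898: each vertex is (1-t)·p0[i] + t·p1[i].
  v1: (1-0.898)·(2.16,1.74) + 0.898·(2.97,2.31) = (2.8874,2.2519)
  v2: (1-0.898)·(-0.54,2.35) + 0.898·(-3.2,4.68) = (-2.9287,4.4423)
  v3: (1-0.898)·(-1.91,1.4) + 0.898·(-4.78,0.66) = (-4.4873,0.7355)
  v4: (1-0.898)·(-3.13,-0.33) + 0.898·(-5.52,-1.92) = (-5.2762,-1.7578)
  v5: (1-0.898)·(-3.68,-2.09) + 0.898·(-4.78,-3.23) = (-4.6678,-3.1137)
  v6: (1-0.898)·(0.54,-4.8) + 0.898·(-1.13,-7.37) = (-0.9597,-7.1079)
  v7: (1-0.898)·(3.68,-2.28) + 0.898·(4.42,-5.38) = (4.3445,-5.0638)
Shoelace sum Σ(x_i·y_{i+1} − x_{i+1}·y_i):
  i=1: 2.8874·4.4423 − -2.9287·2.2519 = +19.4217 (running +19.4217)
  i=2: -2.9287·0.7355 − -4.4873·4.4423 = +17.7799 (running +37.2017)
  i=3: -4.4873·-1.7578 − -5.2762·0.7355 = +11.7683 (running +48.9700)
  i=4: -5.2762·-3.1137 − -4.6678·-1.7578 = +8.2235 (running +57.1935)
  i=5: -4.6678·-7.1079 − -0.9597·-3.1137 = +30.1900 (running +87.3835)
  i=6: -0.9597·-5.0638 − 4.3445·-7.1079 = +35.7398 (running +123.1232)
  i=7: 4.3445·2.2519 − 2.8874·-5.0638 = +24.4044 (running +147.5276)
Area = |Σ|/2 = |147.5276|/2 = 73.7638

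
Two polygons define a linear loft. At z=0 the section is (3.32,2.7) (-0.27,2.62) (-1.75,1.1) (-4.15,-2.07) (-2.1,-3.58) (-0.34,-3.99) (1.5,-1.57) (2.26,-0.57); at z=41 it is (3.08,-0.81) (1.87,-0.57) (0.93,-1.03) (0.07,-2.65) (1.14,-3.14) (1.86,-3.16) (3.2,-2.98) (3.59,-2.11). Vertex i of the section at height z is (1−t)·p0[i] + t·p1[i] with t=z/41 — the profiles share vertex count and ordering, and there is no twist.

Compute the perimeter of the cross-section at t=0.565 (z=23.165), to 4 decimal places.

Cross-section at t=0.565: each vertex is (1-t)·p0[i] + t·p1[i].
  v1: (1-0.565)·(3.32,2.7) + 0.565·(3.08,-0.81) = (3.1844,0.7169)
  v2: (1-0.565)·(-0.27,2.62) + 0.565·(1.87,-0.57) = (0.9391,0.8177)
  v3: (1-0.565)·(-1.75,1.1) + 0.565·(0.93,-1.03) = (-0.2358,-0.1034)
  v4: (1-0.565)·(-4.15,-2.07) + 0.565·(0.07,-2.65) = (-1.7657,-2.3977)
  v5: (1-0.565)·(-2.1,-3.58) + 0.565·(1.14,-3.14) = (-0.2694,-3.3314)
  v6: (1-0.565)·(-0.34,-3.99) + 0.565·(1.86,-3.16) = (0.9030,-3.5211)
  v7: (1-0.565)·(1.5,-1.57) + 0.565·(3.2,-2.98) = (2.4605,-2.3666)
  v8: (1-0.565)·(2.26,-0.57) + 0.565·(3.59,-2.11) = (3.0114,-1.4401)
Perimeter = Σ |v_{i+1} − v_i|:
  edge 1→2: √(-2.2453² + 0.1008²) = 2.2476 (running 2.2476)
  edge 2→3: √(-1.1749² + -0.9211²) = 1.4929 (running 3.7405)
  edge 3→4: √(-1.5299² + -2.2942²) = 2.7576 (running 6.4981)
  edge 4→5: √(1.4963² + -0.9337²) = 1.7637 (running 8.2618)
  edge 5→6: √(1.1724² + -0.1896²) = 1.1876 (running 9.4494)
  edge 6→7: √(1.5575² + 1.1544²) = 1.9387 (running 11.3881)
  edge 7→8: √(0.5509² + 0.9266²) = 1.0780 (running 12.4661)
  edge 8→1: √(0.1730² + 2.1570²) = 2.1639 (running 14.6299)
Perimeter = 14.6299

Perimeter at t=0.565: 14.6299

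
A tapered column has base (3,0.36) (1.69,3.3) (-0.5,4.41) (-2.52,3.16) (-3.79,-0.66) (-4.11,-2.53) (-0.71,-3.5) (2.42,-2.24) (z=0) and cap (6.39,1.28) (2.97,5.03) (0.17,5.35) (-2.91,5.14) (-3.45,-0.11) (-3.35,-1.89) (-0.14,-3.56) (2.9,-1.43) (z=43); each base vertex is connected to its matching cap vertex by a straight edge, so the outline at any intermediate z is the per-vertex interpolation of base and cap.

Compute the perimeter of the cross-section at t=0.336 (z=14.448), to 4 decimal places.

Cross-section at t=0.336: each vertex is (1-t)·p0[i] + t·p1[i].
  v1: (1-0.336)·(3,0.36) + 0.336·(6.39,1.28) = (4.1390,0.6691)
  v2: (1-0.336)·(1.69,3.3) + 0.336·(2.97,5.03) = (2.1201,3.8813)
  v3: (1-0.336)·(-0.5,4.41) + 0.336·(0.17,5.35) = (-0.2749,4.7258)
  v4: (1-0.336)·(-2.52,3.16) + 0.336·(-2.91,5.14) = (-2.6510,3.8253)
  v5: (1-0.336)·(-3.79,-0.66) + 0.336·(-3.45,-0.11) = (-3.6758,-0.4752)
  v6: (1-0.336)·(-4.11,-2.53) + 0.336·(-3.35,-1.89) = (-3.8546,-2.3150)
  v7: (1-0.336)·(-0.71,-3.5) + 0.336·(-0.14,-3.56) = (-0.5185,-3.5202)
  v8: (1-0.336)·(2.42,-2.24) + 0.336·(2.9,-1.43) = (2.5813,-1.9678)
Perimeter = Σ |v_{i+1} − v_i|:
  edge 1→2: √(-2.0190² + 3.2122²) = 3.7940 (running 3.7940)
  edge 2→3: √(-2.3950² + 0.8446²) = 2.5395 (running 6.3335)
  edge 3→4: √(-2.3762² + -0.9006²) = 2.5411 (running 8.8746)
  edge 4→5: √(-1.0247² + -4.3005²) = 4.4209 (running 13.2954)
  edge 5→6: √(-0.1789² + -1.8398²) = 1.8484 (running 15.1439)
  edge 6→7: √(3.3362² + -1.2052²) = 3.5472 (running 18.6911)
  edge 7→8: √(3.0998² + 1.5523²) = 3.4667 (running 22.1578)
  edge 8→1: √(1.5578² + 2.6370²) = 3.0627 (running 25.2205)
Perimeter = 25.2205

Perimeter at t=0.336: 25.2205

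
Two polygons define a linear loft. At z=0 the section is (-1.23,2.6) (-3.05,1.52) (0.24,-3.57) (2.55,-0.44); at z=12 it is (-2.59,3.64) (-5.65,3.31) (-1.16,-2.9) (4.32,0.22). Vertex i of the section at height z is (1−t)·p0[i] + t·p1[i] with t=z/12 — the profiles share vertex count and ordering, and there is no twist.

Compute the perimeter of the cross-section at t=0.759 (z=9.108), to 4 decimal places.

Cross-section at t=0.759: each vertex is (1-t)·p0[i] + t·p1[i].
  v1: (1-0.759)·(-1.23,2.6) + 0.759·(-2.59,3.64) = (-2.2622,3.3894)
  v2: (1-0.759)·(-3.05,1.52) + 0.759·(-5.65,3.31) = (-5.0234,2.8786)
  v3: (1-0.759)·(0.24,-3.57) + 0.759·(-1.16,-2.9) = (-0.8226,-3.0615)
  v4: (1-0.759)·(2.55,-0.44) + 0.759·(4.32,0.22) = (3.8934,0.0609)
Perimeter = Σ |v_{i+1} − v_i|:
  edge 1→2: √(-2.7612² + -0.5107²) = 2.8080 (running 2.8080)
  edge 2→3: √(4.2008² + -5.9401²) = 7.2754 (running 10.0834)
  edge 3→4: √(4.7160² + 3.1224²) = 5.6560 (running 15.7394)
  edge 4→1: √(-6.1557² + 3.3284²) = 6.9979 (running 22.7373)
Perimeter = 22.7373

Perimeter at t=0.759: 22.7373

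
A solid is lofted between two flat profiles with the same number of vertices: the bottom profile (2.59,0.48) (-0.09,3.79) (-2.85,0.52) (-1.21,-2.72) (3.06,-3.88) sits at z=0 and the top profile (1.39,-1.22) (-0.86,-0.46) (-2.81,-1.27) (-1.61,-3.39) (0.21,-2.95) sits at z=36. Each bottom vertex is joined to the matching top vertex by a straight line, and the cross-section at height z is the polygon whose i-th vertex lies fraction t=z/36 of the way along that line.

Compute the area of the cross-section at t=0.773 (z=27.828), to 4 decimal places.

Cross-section at t=0.773: each vertex is (1-t)·p0[i] + t·p1[i].
  v1: (1-0.773)·(2.59,0.48) + 0.773·(1.39,-1.22) = (1.6624,-0.8341)
  v2: (1-0.773)·(-0.09,3.79) + 0.773·(-0.86,-0.46) = (-0.6852,0.5047)
  v3: (1-0.773)·(-2.85,0.52) + 0.773·(-2.81,-1.27) = (-2.8191,-0.8637)
  v4: (1-0.773)·(-1.21,-2.72) + 0.773·(-1.61,-3.39) = (-1.5192,-3.2379)
  v5: (1-0.773)·(3.06,-3.88) + 0.773·(0.21,-2.95) = (0.8569,-3.1611)
Shoelace sum Σ(x_i·y_{i+1} − x_{i+1}·y_i):
  i=1: 1.6624·0.5047 − -0.6852·-0.8341 = +0.2676 (running +0.2676)
  i=2: -0.6852·-0.8637 − -2.8191·0.5047 = +2.0147 (running +2.2823)
  i=3: -2.8191·-3.2379 − -1.5192·-0.8637 = +7.8158 (running +10.0981)
  i=4: -1.5192·-3.1611 − 0.8569·-3.2379 = +7.5771 (running +17.6752)
  i=5: 0.8569·-0.8341 − 1.6624·-3.1611 = +4.5402 (running +22.2155)
Area = |Σ|/2 = |22.2155|/2 = 11.1077

Area at t=0.773: 11.1077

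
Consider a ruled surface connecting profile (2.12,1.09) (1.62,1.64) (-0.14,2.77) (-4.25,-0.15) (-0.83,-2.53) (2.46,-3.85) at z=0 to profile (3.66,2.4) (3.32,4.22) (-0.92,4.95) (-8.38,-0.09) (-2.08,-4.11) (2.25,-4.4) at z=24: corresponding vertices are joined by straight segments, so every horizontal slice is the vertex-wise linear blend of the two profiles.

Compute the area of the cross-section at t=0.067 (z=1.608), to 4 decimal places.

Area at t=0.067: 26.9701

Cross-section at t=0.067: each vertex is (1-t)·p0[i] + t·p1[i].
  v1: (1-0.067)·(2.12,1.09) + 0.067·(3.66,2.4) = (2.2232,1.1778)
  v2: (1-0.067)·(1.62,1.64) + 0.067·(3.32,4.22) = (1.7339,1.8129)
  v3: (1-0.067)·(-0.14,2.77) + 0.067·(-0.92,4.95) = (-0.1923,2.9161)
  v4: (1-0.067)·(-4.25,-0.15) + 0.067·(-8.38,-0.09) = (-4.5267,-0.1460)
  v5: (1-0.067)·(-0.83,-2.53) + 0.067·(-2.08,-4.11) = (-0.9138,-2.6359)
  v6: (1-0.067)·(2.46,-3.85) + 0.067·(2.25,-4.4) = (2.4459,-3.8869)
Shoelace sum Σ(x_i·y_{i+1} − x_{i+1}·y_i):
  i=1: 2.2232·1.8129 − 1.7339·1.1778 = +1.9882 (running +1.9882)
  i=2: 1.7339·2.9161 − -0.1923·1.8129 = +5.4047 (running +7.3929)
  i=3: -0.1923·-0.1460 − -4.5267·2.9161 = +13.2282 (running +20.6211)
  i=4: -4.5267·-2.6359 − -0.9138·-0.1460 = +11.7984 (running +32.4195)
  i=5: -0.9138·-3.8869 − 2.4459·-2.6359 = +9.9987 (running +42.4182)
  i=6: 2.4459·1.1778 − 2.2232·-3.8869 = +11.5219 (running +53.9401)
Area = |Σ|/2 = |53.9401|/2 = 26.9701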